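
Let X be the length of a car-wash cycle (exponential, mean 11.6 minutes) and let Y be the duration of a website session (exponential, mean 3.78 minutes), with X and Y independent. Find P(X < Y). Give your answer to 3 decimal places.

0.246

λ_1 = 1/11.6 = 0.0862069, λ_2 = 1/3.78 = 0.26455.
For independent exponentials, P(X < Y) = λ_1/(λ_1+λ_2) = 0.0862069/0.350757 ≈ 0.246.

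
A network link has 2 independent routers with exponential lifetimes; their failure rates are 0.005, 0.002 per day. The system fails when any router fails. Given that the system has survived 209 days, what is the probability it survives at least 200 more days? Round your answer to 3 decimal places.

0.247

Time to first failure ~ Exp(Σλ) with Σλ = 0.007.
By memorylessness, P(T > 209+200 | T > 209) = P(T > 200) = e^(−0.007·200) ≈ 0.247.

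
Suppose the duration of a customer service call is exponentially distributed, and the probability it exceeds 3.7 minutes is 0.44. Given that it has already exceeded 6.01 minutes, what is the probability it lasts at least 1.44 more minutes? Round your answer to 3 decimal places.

0.727

From e^(−λ·3.7) = 0.44, λ = −ln(0.44)/3.7 = 0.221887.
Memoryless: P(X > 6.01+1.44 | X > 6.01) = P(X > 1.44) = e^(−0.221887·1.44) ≈ 0.727.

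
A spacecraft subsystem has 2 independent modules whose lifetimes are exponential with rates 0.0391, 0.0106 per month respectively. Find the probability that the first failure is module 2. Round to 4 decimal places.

The time to first failure is exponential with rate Σλ = 0.0391 + 0.0106 = 0.0497.
P(module 2 first) = λ_2/Σλ = 0.0106/0.0497 ≈ 0.2133.

0.2133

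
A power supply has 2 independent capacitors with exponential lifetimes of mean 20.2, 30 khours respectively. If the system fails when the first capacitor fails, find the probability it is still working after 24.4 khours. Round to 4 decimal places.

The first failure time is exponential with rate Σλ_i = 1/20.2 + 1/30 = 0.0828383 per khour.
P(min > 24.4) = e^(−0.0828383·24.4) = e^(−2.0213) ≈ 0.1325.

0.1325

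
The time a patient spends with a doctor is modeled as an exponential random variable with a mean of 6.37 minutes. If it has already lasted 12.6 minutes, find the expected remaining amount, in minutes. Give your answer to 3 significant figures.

The rate is λ = 1/6.37 = 0.156986 per minute.
By memorylessness, the remaining amount past any threshold is again Exp(λ) with mean 1/λ = 6.37 minutes.

6.37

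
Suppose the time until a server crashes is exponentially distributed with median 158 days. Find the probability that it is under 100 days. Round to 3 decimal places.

For an exponential, median = ln(2)/λ, so λ = ln 2 / 158 = 0.00438701 per day.
P(X ≤ 100) = 1 − e^(−λ·100) = 1 − e^(−0.4387) ≈ 0.355.

0.355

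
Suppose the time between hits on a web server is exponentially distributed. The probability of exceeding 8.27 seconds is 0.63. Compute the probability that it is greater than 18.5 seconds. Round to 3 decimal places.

e^(−λ·8.27) = 0.63 ⇒ λ = −ln(0.63)/8.27 = 0.0558689.
P(X > 18.5) = e^(−0.0558689·18.5) = e^(−1.0336) ≈ 0.356.

0.356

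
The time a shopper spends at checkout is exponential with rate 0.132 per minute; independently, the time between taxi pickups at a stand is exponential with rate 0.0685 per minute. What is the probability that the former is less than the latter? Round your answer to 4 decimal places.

λ_1 = 0.132, λ_2 = 0.0685.
For independent exponentials, P(the former < the latter) = λ_1/(λ_1+λ_2) = 0.132/0.2005 ≈ 0.6584.

0.6584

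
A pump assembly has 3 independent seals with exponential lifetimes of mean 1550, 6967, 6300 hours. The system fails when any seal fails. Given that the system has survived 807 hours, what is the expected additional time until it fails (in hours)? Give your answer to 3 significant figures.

1060

First-failure rate Σλ = 1/1550 + 1/6967 + 1/6300 = 0.000947425.
By memorylessness the expected residual is 1/Σλ = 1055.49 hours, regardless of the 807 already elapsed.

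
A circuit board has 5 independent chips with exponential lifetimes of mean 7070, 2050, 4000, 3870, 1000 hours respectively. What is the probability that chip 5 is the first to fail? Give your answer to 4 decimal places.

Rates: λ_i = 1/mean_i → 0.000141443, 0.000487805, 0.00025, 0.000258398, 0.001; Σλ = 0.00213765.
P(chip 5 first) = λ_5/Σλ = 0.001/0.00213765 ≈ 0.4678.

0.4678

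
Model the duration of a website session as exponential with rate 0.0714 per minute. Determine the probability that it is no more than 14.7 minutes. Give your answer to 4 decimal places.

P(X ≤ 14.7) = 1 − e^(−λ·14.7) = 1 − e^(−1.0496) ≈ 0.6499.

0.6499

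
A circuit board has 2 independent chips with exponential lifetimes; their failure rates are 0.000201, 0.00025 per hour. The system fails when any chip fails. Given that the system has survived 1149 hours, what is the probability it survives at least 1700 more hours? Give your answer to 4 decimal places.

0.4645

Time to first failure ~ Exp(Σλ) with Σλ = 0.000451.
By memorylessness, P(T > 1149+1700 | T > 1149) = P(T > 1700) = e^(−0.000451·1700) ≈ 0.4645.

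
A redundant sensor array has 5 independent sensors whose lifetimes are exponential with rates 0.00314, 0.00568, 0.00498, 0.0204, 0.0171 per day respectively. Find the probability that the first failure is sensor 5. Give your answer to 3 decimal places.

The time to first failure is exponential with rate Σλ = 0.00314 + 0.00568 + 0.00498 + 0.0204 + 0.0171 = 0.0513.
P(sensor 5 first) = λ_5/Σλ = 0.0171/0.0513 ≈ 0.333.

0.333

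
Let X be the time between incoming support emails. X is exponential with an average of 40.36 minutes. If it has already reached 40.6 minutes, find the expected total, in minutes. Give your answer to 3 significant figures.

The rate is λ = 1/40.36 = 0.024777 per minute.
By memorylessness, E[X | X > 40.6] = 40.6 + 1/λ = 40.6 + 40.36 = 80.96 minutes.

81.0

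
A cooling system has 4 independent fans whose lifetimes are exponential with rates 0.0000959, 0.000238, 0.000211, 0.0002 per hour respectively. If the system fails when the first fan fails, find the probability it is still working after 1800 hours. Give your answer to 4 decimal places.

The time to first failure is exponential with rate Σλ = 0.0000959 + 0.000238 + 0.000211 + 0.0002 = 0.0007449.
P(min > 1800) = e^(−0.0007449·1800) = e^(−1.3408) ≈ 0.2616.

0.2616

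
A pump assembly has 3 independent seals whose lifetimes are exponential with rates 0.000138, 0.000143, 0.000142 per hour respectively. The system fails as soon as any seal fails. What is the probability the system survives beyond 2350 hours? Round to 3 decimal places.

The time to first failure is exponential with rate Σλ = 0.000138 + 0.000143 + 0.000142 = 0.000423.
P(min > 2350) = e^(−0.000423·2350) = e^(−0.99405) ≈ 0.370.

0.370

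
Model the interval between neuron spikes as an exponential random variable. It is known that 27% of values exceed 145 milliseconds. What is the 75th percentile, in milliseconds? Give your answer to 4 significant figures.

153.5

e^(−λ·145) = 0.27 ⇒ λ = −ln(0.27)/145 = 0.00902988.
75th percentile: 1 − e^(−λt) = 0.75, t = −ln(0.25)/λ = 153.523 milliseconds.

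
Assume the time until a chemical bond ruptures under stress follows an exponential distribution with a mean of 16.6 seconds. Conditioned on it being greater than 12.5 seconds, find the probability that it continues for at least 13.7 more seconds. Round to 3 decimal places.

The rate is λ = 1/16.6 = 0.060241 per second.
P(X > s+t | X > s) = e^(−λ(s+t))/e^(−λs) = e^(−λt), independent of s = 12.5.
P(X > 13.7) = e^(−0.8253) ≈ 0.438.

0.438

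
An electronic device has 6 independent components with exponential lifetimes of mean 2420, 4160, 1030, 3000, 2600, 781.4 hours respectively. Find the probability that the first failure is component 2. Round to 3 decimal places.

Rates: λ_i = 1/mean_i → 0.000413223, 0.000240385, 0.000970874, 0.000333333, 0.000384615, 0.00127975; Σλ = 0.00362218.
P(component 2 first) = λ_2/Σλ = 0.000240385/0.00362218 ≈ 0.066.

0.066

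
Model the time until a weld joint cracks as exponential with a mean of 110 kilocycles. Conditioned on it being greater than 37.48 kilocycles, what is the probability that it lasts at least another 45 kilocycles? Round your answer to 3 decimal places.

The rate is λ = 1/110 = 0.00909091 per kilocycle.
P(X > s+t | X > s) = e^(−λ(s+t))/e^(−λs) = e^(−λt), independent of s = 37.48.
P(X > 45) = e^(−0.40909) ≈ 0.664.

0.664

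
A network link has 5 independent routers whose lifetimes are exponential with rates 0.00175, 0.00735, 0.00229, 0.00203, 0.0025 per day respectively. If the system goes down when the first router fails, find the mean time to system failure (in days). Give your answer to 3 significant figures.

The time to first failure is exponential with rate Σλ = 0.00175 + 0.00735 + 0.00229 + 0.00203 + 0.0025 = 0.01592.
E[min] = 1/Σλ = 1/0.01592 = 62.8141 days.

62.8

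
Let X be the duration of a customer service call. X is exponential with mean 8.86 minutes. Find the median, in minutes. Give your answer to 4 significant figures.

6.141

The rate is λ = 1/8.86 = 0.112867 per minute.
Set 1 − e^(−λt) = 0.5, so t = −ln(0.5)/λ = 0.69315/0.112867 ≈ 6.14128 minutes.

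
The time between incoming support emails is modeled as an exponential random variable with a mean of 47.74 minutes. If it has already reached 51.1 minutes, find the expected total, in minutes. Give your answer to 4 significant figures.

The rate is λ = 1/47.74 = 0.0209468 per minute.
By memorylessness, E[X | X > 51.1] = 51.1 + 1/λ = 51.1 + 47.74 = 98.84 minutes.

98.84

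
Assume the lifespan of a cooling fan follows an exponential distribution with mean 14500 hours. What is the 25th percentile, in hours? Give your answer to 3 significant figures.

The rate is λ = 1/14500 = 0.0000689655 per hour.
Set 1 − e^(−λt) = 0.25, so t = −ln(0.75)/λ = 0.28768/0.0000689655 ≈ 4171.39 hours.

4170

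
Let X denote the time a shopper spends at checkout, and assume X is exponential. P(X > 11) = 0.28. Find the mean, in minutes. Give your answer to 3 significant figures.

8.64

e^(−λ·11) = 0.28 ⇒ λ = −ln(0.28)/11 = 0.115724.
Mean = 1/λ = 8.64124 minutes.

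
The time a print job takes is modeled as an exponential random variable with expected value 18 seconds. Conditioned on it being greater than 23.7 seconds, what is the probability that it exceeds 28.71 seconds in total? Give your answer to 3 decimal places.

0.757

The rate is λ = 1/18 = 0.0555556 per second.
By the memoryless property, P(X > 23.7+5.01 | X > 23.7) = P(X > 5.01).
P(X > 5.01) = e^(−0.27833) ≈ 0.757.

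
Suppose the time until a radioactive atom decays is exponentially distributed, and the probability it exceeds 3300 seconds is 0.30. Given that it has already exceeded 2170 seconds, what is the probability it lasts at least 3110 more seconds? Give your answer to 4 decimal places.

0.3215

From e^(−λ·3300) = 0.30, λ = −ln(0.30)/3300 = 0.00036484.
Memoryless: P(X > 2170+3110 | X > 2170) = P(X > 3110) = e^(−0.00036484·3110) ≈ 0.3215.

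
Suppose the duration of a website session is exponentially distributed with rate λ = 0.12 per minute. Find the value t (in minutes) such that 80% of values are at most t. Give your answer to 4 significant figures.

13.41

Set 1 − e^(−λt) = 0.8, so t = −ln(0.2)/λ = 1.6094/0.12 ≈ 13.412 minutes.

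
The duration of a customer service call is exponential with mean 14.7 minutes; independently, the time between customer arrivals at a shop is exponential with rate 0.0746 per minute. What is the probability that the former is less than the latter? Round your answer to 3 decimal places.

λ_1 = 1/14.7 = 0.0680272, λ_2 = 0.0746.
For independent exponentials, P(the former < the latter) = λ_1/(λ_1+λ_2) = 0.0680272/0.142627 ≈ 0.477.

0.477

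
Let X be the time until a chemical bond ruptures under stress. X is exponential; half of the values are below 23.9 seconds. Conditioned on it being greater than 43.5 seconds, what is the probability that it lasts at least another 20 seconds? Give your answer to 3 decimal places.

0.560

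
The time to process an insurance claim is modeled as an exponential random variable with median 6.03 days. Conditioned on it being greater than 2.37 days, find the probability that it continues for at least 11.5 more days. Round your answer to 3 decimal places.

0.267

For an exponential, median = ln(2)/λ, so λ = ln 2 / 6.03 = 0.11495 per day.
P(X > s+t | X > s) = e^(−λ(s+t))/e^(−λs) = e^(−λt), independent of s = 2.37.
P(X > 11.5) = e^(−1.3219) ≈ 0.267.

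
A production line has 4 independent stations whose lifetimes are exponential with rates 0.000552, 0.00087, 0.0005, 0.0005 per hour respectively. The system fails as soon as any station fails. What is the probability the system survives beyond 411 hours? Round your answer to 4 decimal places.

The time to first failure is exponential with rate Σλ = 0.000552 + 0.00087 + 0.0005 + 0.0005 = 0.002422.
P(min > 411) = e^(−0.002422·411) = e^(−0.99544) ≈ 0.3696.

0.3696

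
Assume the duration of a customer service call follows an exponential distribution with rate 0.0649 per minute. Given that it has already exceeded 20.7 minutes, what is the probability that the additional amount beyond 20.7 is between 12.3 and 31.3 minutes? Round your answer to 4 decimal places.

0.3190

Memoryless: the residual past 20.7 is again Exp(λ).
P(12.3 < residual < 31.3) = e^(−λ·12.3) − e^(−λ·31.3) = 0.45011 − 0.13116 ≈ 0.3190.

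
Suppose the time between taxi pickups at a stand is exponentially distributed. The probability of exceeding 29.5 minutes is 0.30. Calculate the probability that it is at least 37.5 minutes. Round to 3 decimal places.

e^(−λ·29.5) = 0.30 ⇒ λ = −ln(0.30)/29.5 = 0.0408126.
P(X > 37.5) = e^(−0.0408126·37.5) = e^(−1.5305) ≈ 0.216.

0.216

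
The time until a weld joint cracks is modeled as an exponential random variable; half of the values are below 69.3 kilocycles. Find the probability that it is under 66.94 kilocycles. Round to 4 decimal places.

0.4881

For an exponential, median = ln(2)/λ, so λ = ln 2 / 69.3 = 0.0100021 per kilocycle.
P(X ≤ 66.94) = 1 − e^(−λ·66.94) = 1 − e^(−0.66954) ≈ 0.4881.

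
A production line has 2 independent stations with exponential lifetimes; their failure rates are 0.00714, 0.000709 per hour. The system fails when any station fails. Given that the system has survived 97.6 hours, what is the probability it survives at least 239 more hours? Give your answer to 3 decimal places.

Time to first failure ~ Exp(Σλ) with Σλ = 0.007849.
By memorylessness, P(T > 97.6+239 | T > 97.6) = P(T > 239) = e^(−0.007849·239) ≈ 0.153.

0.153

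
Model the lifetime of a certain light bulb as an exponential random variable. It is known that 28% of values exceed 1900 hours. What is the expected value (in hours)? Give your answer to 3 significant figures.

e^(−λ·1900) = 0.28 ⇒ λ = −ln(0.28)/1900 = 0.000669982.
Mean = 1/λ = 1492.58 hours.

1490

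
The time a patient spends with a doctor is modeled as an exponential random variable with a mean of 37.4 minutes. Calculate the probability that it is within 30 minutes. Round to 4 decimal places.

The rate is λ = 1/37.4 = 0.026738 per minute.
P(X ≤ 30) = 1 − e^(−λ·30) = 1 − e^(−0.80214) ≈ 0.5516.

0.5516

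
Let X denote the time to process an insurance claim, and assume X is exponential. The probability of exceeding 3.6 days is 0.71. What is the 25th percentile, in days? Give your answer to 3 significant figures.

e^(−λ·3.6) = 0.71 ⇒ λ = −ln(0.71)/3.6 = 0.0951362.
25th percentile: 1 − e^(−λt) = 0.25, t = −ln(0.75)/λ = 3.0239 days.

3.02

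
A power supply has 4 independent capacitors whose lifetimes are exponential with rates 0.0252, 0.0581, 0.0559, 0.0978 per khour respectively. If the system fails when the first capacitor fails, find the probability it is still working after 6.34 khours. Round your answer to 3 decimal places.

0.223

The time to first failure is exponential with rate Σλ = 0.0252 + 0.0581 + 0.0559 + 0.0978 = 0.237.
P(min > 6.34) = e^(−0.237·6.34) = e^(−1.5026) ≈ 0.223.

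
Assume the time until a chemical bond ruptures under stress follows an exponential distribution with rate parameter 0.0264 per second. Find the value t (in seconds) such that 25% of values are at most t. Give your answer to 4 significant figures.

10.90

Set 1 − e^(−λt) = 0.25, so t = −ln(0.75)/λ = 0.28768/0.0264 ≈ 10.897 seconds.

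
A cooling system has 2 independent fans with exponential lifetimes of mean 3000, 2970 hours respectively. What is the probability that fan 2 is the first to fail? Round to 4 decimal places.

0.5025

Rates: λ_i = 1/mean_i → 0.000333333, 0.0003367; Σλ = 0.000670034.
P(fan 2 first) = λ_2/Σλ = 0.0003367/0.000670034 ≈ 0.5025.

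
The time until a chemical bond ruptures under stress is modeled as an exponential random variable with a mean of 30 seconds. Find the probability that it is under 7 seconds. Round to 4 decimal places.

The rate is λ = 1/30 = 0.0333333 per second.
P(X ≤ 7) = 1 − e^(−λ·7) = 1 − e^(−0.23333) ≈ 0.2081.

0.2081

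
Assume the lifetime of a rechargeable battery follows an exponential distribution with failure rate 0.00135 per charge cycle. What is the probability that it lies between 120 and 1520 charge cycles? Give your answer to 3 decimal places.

P(120 < X < 1520) = e^(−λ·120) − e^(−λ·1520) = 0.85044 − 0.12848 ≈ 0.722.

0.722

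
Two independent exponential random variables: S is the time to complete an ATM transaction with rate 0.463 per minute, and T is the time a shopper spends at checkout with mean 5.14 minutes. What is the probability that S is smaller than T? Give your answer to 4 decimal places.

0.7041

λ_1 = 0.463, λ_2 = 1/5.14 = 0.194553.
For independent exponentials, P(S < T) = λ_1/(λ_1+λ_2) = 0.463/0.657553 ≈ 0.7041.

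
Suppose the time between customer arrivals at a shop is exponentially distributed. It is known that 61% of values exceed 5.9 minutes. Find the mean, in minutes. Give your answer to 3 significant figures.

11.9

e^(−λ·5.9) = 0.61 ⇒ λ = −ln(0.61)/5.9 = 0.083779.
Mean = 1/λ = 11.9362 minutes.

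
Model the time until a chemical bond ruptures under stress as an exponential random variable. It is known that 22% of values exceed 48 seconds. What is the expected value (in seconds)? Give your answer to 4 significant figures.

e^(−λ·48) = 0.22 ⇒ λ = −ln(0.22)/48 = 0.0315443.
Mean = 1/λ = 31.7014 seconds.

31.70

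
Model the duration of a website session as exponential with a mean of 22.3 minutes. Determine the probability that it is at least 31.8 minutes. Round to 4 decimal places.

0.2403

The rate is λ = 1/22.3 = 0.044843 per minute.
P(X > 31.8) = e^(−λ·31.8) = e^(−1.426) ≈ 0.2403.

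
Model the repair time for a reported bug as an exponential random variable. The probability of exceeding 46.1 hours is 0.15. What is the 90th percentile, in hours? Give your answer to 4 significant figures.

55.95

e^(−λ·46.1) = 0.15 ⇒ λ = −ln(0.15)/46.1 = 0.0411523.
90th percentile: 1 − e^(−λt) = 0.9, t = −ln(0.1)/λ = 55.9528 hours.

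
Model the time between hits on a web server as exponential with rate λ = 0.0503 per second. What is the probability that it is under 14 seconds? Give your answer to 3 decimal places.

P(X ≤ 14) = 1 − e^(−λ·14) = 1 − e^(−0.7042) ≈ 0.505.

0.505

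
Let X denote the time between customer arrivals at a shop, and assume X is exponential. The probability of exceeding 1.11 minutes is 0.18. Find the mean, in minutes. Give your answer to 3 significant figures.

e^(−λ·1.11) = 0.18 ⇒ λ = −ln(0.18)/1.11 = 1.54486.
Mean = 1/λ = 0.647306 minutes.

0.647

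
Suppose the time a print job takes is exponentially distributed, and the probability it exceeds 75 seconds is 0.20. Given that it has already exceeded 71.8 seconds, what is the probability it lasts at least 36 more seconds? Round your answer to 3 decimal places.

From e^(−λ·75) = 0.20, λ = −ln(0.20)/75 = 0.0214592.
Memoryless: P(X > 71.8+36 | X > 71.8) = P(X > 36) = e^(−0.0214592·36) ≈ 0.462.

0.462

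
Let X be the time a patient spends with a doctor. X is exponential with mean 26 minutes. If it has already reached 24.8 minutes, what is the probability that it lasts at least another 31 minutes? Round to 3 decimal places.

The rate is λ = 1/26 = 0.0384615 per minute.
P(X > s+t | X > s) = e^(−λ(s+t))/e^(−λs) = e^(−λt), independent of s = 24.8.
P(X > 31) = e^(−1.1923) ≈ 0.304.

0.304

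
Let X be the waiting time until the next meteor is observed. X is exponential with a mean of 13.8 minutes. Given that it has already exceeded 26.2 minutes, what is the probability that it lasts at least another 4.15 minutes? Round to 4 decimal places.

The rate is λ = 1/13.8 = 0.0724638 per minute.
The exponential is memoryless, so the remaining time is again Exp(λ): the condition X > 26.2 is irrelevant.
P(X > 4.15) = e^(−0.30072) ≈ 0.7403.

0.7403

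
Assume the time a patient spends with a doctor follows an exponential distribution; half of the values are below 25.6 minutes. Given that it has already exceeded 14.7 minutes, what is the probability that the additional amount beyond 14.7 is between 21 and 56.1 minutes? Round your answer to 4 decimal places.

For an exponential, median = ln(2)/λ, so λ = ln 2 / 25.6 = 0.0270761 per minute.
Memoryless: the residual past 14.7 is again Exp(λ).
P(21 < residual < 56.1) = e^(−λ·21) − e^(−λ·56.1) = 0.56632 − 0.21894 ≈ 0.3474.

0.3474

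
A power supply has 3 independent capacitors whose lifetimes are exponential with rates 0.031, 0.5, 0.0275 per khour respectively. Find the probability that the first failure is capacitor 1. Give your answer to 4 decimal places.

The time to first failure is exponential with rate Σλ = 0.031 + 0.5 + 0.0275 = 0.5585.
P(capacitor 1 first) = λ_1/Σλ = 0.031/0.5585 ≈ 0.0555.

0.0555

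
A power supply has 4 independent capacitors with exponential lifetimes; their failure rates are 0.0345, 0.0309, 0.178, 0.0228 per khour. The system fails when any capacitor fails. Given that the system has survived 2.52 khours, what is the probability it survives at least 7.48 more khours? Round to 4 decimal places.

Time to first failure ~ Exp(Σλ) with Σλ = 0.2662.
By memorylessness, P(T > 2.52+7.48 | T > 2.52) = P(T > 7.48) = e^(−0.2662·7.48) ≈ 0.1365.

0.1365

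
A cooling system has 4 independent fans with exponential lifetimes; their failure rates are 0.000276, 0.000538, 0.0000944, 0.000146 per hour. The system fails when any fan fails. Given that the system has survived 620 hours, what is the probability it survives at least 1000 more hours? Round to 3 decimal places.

0.348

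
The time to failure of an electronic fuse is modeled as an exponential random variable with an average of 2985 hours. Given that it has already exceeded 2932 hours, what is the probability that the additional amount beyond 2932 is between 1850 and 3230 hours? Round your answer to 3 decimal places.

0.199

The rate is λ = 1/2985 = 0.000335008 per hour.
Memoryless: the residual past 2932 is again Exp(λ).
P(1850 < residual < 3230) = e^(−λ·1850) − e^(−λ·3230) = 0.53807 − 0.33889 ≈ 0.199.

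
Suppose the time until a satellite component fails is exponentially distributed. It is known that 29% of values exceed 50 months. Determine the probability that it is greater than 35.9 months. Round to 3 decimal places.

0.411

e^(−λ·50) = 0.29 ⇒ λ = −ln(0.29)/50 = 0.0247575.
P(X > 35.9) = e^(−0.0247575·35.9) = e^(−0.88879) ≈ 0.411.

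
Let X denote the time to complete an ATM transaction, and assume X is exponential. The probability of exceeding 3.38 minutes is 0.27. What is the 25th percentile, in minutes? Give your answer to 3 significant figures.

e^(−λ·3.38) = 0.27 ⇒ λ = −ln(0.27)/3.38 = 0.387377.
25th percentile: 1 − e^(−λt) = 0.25, t = −ln(0.75)/λ = 0.742642 minutes.

0.743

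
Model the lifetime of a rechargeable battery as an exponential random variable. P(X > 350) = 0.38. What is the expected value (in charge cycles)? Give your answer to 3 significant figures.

362

e^(−λ·350) = 0.38 ⇒ λ = −ln(0.38)/350 = 0.00276453.
Mean = 1/λ = 361.726 charge cycles.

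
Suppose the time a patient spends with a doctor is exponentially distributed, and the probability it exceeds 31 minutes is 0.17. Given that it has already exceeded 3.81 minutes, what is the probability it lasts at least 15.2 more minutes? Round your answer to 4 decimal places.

From e^(−λ·31) = 0.17, λ = −ln(0.17)/31 = 0.0571599.
Memoryless: P(X > 3.81+15.2 | X > 3.81) = P(X > 15.2) = e^(−0.0571599·15.2) ≈ 0.4194.

0.4194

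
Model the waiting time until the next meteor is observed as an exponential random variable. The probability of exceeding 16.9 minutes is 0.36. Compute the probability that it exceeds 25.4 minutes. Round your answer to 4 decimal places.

0.2153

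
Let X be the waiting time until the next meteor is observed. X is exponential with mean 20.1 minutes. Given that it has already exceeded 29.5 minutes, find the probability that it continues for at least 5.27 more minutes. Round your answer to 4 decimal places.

The rate is λ = 1/20.1 = 0.0497512 per minute.
By the memoryless property, P(X > 29.5+5.27 | X > 29.5) = P(X > 5.27).
P(X > 5.27) = e^(−0.26219) ≈ 0.7694.

0.7694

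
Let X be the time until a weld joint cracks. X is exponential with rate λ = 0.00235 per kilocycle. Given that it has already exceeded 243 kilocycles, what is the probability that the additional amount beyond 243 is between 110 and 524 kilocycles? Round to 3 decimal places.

0.480

Memoryless: the residual past 243 is again Exp(λ).
P(110 < residual < 524) = e^(−λ·110) − e^(−λ·524) = 0.77221 − 0.29188 ≈ 0.480.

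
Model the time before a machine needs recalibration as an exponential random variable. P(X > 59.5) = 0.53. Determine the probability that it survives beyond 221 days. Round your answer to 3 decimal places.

e^(−λ·59.5) = 0.53 ⇒ λ = −ln(0.53)/59.5 = 0.0106702.
P(X > 221) = e^(−0.0106702·221) = e^(−2.3581) ≈ 0.095.

0.095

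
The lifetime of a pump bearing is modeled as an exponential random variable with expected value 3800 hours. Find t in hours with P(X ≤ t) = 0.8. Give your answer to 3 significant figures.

6120

The rate is λ = 1/3800 = 0.000263158 per hour.
Set 1 − e^(−λt) = 0.8, so t = −ln(0.2)/λ = 1.6094/0.000263158 ≈ 6115.86 hours.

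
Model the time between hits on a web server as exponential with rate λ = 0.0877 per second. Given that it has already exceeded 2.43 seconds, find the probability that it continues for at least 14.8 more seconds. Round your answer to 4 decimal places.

0.2731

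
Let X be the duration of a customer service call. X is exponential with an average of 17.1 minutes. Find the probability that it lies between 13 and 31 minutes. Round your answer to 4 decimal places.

The rate is λ = 1/17.1 = 0.0584795 per minute.
P(13 < X < 31) = e^(−λ·13) − e^(−λ·31) = 0.46756 − 0.16319 ≈ 0.3044.

0.3044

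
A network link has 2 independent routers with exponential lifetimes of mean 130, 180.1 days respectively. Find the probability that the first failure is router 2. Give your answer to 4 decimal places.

0.4192

Rates: λ_i = 1/mean_i → 0.00769231, 0.00555247; Σλ = 0.0132448.
P(router 2 first) = λ_2/Σλ = 0.00555247/0.0132448 ≈ 0.4192.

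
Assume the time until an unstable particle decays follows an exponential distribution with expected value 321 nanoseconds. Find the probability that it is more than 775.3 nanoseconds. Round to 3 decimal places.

The rate is λ = 1/321 = 0.00311526 per nanosecond.
P(X > 775.3) = e^(−λ·775.3) = e^(−2.4153) ≈ 0.089.

0.089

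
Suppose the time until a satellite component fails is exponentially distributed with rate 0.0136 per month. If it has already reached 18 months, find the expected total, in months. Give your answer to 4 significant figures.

By memorylessness, E[X | X > 18] = 18 + 1/λ = 18 + 73.5294 = 91.5294 months.

91.53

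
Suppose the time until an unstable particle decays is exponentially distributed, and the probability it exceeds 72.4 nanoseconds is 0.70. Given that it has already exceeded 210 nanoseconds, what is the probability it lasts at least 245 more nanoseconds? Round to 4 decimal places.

0.2991

From e^(−λ·72.4) = 0.70, λ = −ln(0.70)/72.4 = 0.00492645.
Memoryless: P(X > 210+245 | X > 210) = P(X > 245) = e^(−0.00492645·245) ≈ 0.2991.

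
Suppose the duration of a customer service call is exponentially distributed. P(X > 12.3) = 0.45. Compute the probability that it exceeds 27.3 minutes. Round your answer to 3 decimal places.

0.170

e^(−λ·12.3) = 0.45 ⇒ λ = −ln(0.45)/12.3 = 0.0649193.
P(X > 27.3) = e^(−0.0649193·27.3) = e^(−1.7723) ≈ 0.170.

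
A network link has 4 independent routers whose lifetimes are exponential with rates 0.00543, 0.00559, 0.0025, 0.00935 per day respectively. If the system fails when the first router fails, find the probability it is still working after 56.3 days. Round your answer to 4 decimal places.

0.2759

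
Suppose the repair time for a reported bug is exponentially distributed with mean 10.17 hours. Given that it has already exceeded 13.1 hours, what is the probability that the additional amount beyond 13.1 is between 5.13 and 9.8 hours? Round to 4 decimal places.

The rate is λ = 1/10.17 = 0.0983284 per hour.
Memoryless: the residual past 13.1 is again Exp(λ).
P(5.13 < residual < 9.8) = e^(−λ·5.13) − e^(−λ·9.8) = 0.60385 − 0.38151 ≈ 0.2223.

0.2223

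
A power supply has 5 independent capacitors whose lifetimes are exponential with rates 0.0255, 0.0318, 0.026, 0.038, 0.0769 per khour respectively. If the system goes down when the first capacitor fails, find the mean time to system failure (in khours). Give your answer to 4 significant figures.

The time to first failure is exponential with rate Σλ = 0.0255 + 0.0318 + 0.026 + 0.038 + 0.0769 = 0.1982.
E[min] = 1/Σλ = 1/0.1982 = 5.04541 khours.

5.045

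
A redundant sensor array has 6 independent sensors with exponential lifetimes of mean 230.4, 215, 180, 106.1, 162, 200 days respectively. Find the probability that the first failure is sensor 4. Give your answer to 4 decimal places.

Rates: λ_i = 1/mean_i → 0.00434028, 0.00465116, 0.00555556, 0.00942507, 0.00617284, 0.005; Σλ = 0.0351449.
P(sensor 4 first) = λ_4/Σλ = 0.00942507/0.0351449 ≈ 0.2682.

0.2682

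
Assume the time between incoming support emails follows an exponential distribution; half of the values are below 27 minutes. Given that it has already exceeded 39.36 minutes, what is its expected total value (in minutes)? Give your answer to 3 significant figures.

For an exponential, median = ln(2)/λ, so λ = ln 2 / 27 = 0.0256721 per minute.
By memorylessness, E[X | X > 39.36] = 39.36 + 1/λ = 39.36 + 38.9528 = 78.3128 minutes.

78.3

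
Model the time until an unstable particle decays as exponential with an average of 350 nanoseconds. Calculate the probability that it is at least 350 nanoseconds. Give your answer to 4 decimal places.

0.3679

The rate is λ = 1/350 = 0.00285714 per nanosecond.
P(X > 350) = e^(−λ·350) = e^(−1) ≈ 0.3679.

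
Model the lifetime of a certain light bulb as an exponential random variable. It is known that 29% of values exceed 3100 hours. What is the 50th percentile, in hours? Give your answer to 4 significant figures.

e^(−λ·3100) = 0.29 ⇒ λ = −ln(0.29)/3100 = 0.000399314.
50th percentile: 1 − e^(−λt) = 0.5, t = −ln(0.5)/λ = 1735.84 hours.

1736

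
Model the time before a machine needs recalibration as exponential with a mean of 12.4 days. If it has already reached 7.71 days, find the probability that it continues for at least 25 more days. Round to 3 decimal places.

The rate is λ = 1/12.4 = 0.0806452 per day.
By the memoryless property, P(X > 7.71+25 | X > 7.71) = P(X > 25).
P(X > 25) = e^(−2.0161) ≈ 0.133.

0.133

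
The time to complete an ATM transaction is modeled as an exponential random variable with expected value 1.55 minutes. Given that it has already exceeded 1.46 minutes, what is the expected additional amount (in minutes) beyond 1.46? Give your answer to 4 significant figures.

The rate is λ = 1/1.55 = 0.645161 per minute.
By memorylessness, the remaining amount past any threshold is again Exp(λ) with mean 1/λ = 1.55 minutes.

1.550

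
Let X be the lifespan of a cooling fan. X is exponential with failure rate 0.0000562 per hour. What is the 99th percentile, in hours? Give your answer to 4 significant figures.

81940

Set 1 − e^(−λt) = 0.99, so t = −ln(0.01)/λ = 4.6052/0.0000562 ≈ 81942.5 hours.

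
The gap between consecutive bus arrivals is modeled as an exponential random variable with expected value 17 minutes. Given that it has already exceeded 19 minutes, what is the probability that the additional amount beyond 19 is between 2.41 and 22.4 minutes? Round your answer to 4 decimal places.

0.6001

The rate is λ = 1/17 = 0.0588235 per minute.
Memoryless: the residual past 19 is again Exp(λ).
P(2.41 < residual < 22.4) = e^(−λ·2.41) − e^(−λ·22.4) = 0.86783 − 0.26776 ≈ 0.6001.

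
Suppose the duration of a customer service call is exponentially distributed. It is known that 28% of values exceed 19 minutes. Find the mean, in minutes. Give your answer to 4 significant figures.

14.93

e^(−λ·19) = 0.28 ⇒ λ = −ln(0.28)/19 = 0.0669982.
Mean = 1/λ = 14.9258 minutes.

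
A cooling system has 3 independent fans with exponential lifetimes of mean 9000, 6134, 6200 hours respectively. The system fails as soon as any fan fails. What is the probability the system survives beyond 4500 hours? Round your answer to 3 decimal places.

The first failure time is exponential with rate Σλ_i = 1/9000 + 1/6134 + 1/6200 = 0.000435427 per hour.
P(min > 4500) = e^(−0.000435427·4500) = e^(−1.9594) ≈ 0.141.

0.141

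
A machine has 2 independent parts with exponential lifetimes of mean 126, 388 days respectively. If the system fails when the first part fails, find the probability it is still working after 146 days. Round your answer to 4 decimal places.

0.2155

The first failure time is exponential with rate Σλ_i = 1/126 + 1/388 = 0.0105138 per day.
P(min > 146) = e^(−0.0105138·146) = e^(−1.535) ≈ 0.2155.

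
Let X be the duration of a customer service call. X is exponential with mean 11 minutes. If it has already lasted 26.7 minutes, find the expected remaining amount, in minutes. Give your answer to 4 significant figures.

The rate is λ = 1/11 = 0.0909091 per minute.
By memorylessness, the remaining amount past any threshold is again Exp(λ) with mean 1/λ = 11 minutes.

11.00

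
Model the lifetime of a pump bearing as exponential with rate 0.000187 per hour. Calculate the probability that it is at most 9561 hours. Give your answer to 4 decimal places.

P(X ≤ 9561) = 1 − e^(−λ·9561) = 1 − e^(−1.7879) ≈ 0.8327.

0.8327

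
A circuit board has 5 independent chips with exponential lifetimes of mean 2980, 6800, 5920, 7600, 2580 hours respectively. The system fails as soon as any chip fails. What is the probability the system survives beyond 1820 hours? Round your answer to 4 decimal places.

0.1188

The first failure time is exponential with rate Σλ_i = 1/2980 + 1/6800 + 1/5920 + 1/7600 + 1/2580 = 0.00117072 per hour.
P(min > 1820) = e^(−0.00117072·1820) = e^(−2.1307) ≈ 0.1188.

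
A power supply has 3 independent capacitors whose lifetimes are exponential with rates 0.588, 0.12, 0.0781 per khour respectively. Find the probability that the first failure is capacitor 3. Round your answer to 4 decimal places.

The time to first failure is exponential with rate Σλ = 0.588 + 0.12 + 0.0781 = 0.7861.
P(capacitor 3 first) = λ_3/Σλ = 0.0781/0.7861 ≈ 0.0994.

0.0994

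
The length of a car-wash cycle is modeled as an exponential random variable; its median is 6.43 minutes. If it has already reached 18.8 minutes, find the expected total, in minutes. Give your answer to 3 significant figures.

28.1

For an exponential, median = ln(2)/λ, so λ = ln 2 / 6.43 = 0.107799 per minute.
By memorylessness, E[X | X > 18.8] = 18.8 + 1/λ = 18.8 + 9.27653 = 28.0765 minutes.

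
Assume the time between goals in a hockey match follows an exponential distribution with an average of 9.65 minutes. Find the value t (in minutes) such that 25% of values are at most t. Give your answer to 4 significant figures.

The rate is λ = 1/9.65 = 0.103627 per minute.
Set 1 − e^(−λt) = 0.25, so t = −ln(0.75)/λ = 0.28768/0.103627 ≈ 2.77613 minutes.

2.776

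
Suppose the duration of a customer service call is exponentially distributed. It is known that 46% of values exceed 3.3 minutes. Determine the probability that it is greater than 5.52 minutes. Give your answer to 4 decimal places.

e^(−λ·3.3) = 0.46 ⇒ λ = −ln(0.46)/3.3 = 0.235312.
P(X > 5.52) = e^(−0.235312·5.52) = e^(−1.2989) ≈ 0.2728.

0.2728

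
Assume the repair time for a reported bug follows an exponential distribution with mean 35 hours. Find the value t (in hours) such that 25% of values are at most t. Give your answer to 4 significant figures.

The rate is λ = 1/35 = 0.0285714 per hour.
Set 1 − e^(−λt) = 0.25, so t = −ln(0.75)/λ = 0.28768/0.0285714 ≈ 10.0689 hours.

10.07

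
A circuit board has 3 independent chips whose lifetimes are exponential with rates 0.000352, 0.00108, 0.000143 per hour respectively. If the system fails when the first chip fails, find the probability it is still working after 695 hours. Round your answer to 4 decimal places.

The time to first failure is exponential with rate Σλ = 0.000352 + 0.00108 + 0.000143 = 0.001575.
P(min > 695) = e^(−0.001575·695) = e^(−1.0946) ≈ 0.3347.

0.3347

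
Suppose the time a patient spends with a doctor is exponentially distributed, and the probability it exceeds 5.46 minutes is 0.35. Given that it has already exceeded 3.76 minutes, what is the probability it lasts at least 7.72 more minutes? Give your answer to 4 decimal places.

From e^(−λ·5.46) = 0.35, λ = −ln(0.35)/5.46 = 0.192275.
Memoryless: P(X > 3.76+7.72 | X > 3.76) = P(X > 7.72) = e^(−0.192275·7.72) ≈ 0.2266.

0.2266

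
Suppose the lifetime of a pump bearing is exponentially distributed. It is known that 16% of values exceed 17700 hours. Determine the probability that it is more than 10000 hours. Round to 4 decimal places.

0.3551

e^(−λ·17700) = 0.16 ⇒ λ = −ln(0.16)/17700 = 0.000103536.
P(X > 10000) = e^(−0.000103536·10000) = e^(−1.0354) ≈ 0.3551.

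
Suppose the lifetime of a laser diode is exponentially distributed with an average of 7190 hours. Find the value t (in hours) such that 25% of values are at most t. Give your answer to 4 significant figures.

The rate is λ = 1/7190 = 0.000139082 per hour.
Set 1 − e^(−λt) = 0.25, so t = −ln(0.75)/λ = 0.28768/0.000139082 ≈ 2068.43 hours.

2068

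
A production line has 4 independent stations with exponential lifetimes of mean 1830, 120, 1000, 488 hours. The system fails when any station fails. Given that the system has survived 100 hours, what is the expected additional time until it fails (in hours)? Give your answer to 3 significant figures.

83.8

First-failure rate Σλ = 1/1830 + 1/120 + 1/1000 + 1/488 = 0.011929.
By memorylessness the expected residual is 1/Σλ = 83.8296 hours, regardless of the 100 already elapsed.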